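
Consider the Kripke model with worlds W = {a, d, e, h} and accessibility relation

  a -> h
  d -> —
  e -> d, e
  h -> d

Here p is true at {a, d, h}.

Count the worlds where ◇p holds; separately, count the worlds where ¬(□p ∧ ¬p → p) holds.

3 and 0

For ◇p:
a: successors {h}; p there: h:T. ✓
d: no successors, so ◇p fails. ✗
e: successors {d, e}; p there: d:T, e:F. ✓
h: successors {d}; p there: d:T. ✓
— 3 worlds.
For ¬(□p ∧ ¬p → p):
a: □p ∧ ¬p → p is T. ✗
d: □p ∧ ¬p → p is T. ✗
e: □p ∧ ¬p → p is T. ✗
h: □p ∧ ¬p → p is T. ✗
— 0 worlds.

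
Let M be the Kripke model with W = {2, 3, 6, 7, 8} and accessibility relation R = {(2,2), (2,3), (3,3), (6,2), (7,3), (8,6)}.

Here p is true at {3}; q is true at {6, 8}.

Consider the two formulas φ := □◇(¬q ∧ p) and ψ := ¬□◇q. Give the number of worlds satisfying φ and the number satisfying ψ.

4 and 5

For □◇(¬q ∧ p):
2: successors {2, 3}; ◇(¬q ∧ p) there: 2:T, 3:T. ✓
3: successors {3}; ◇(¬q ∧ p) there: 3:T. ✓
6: successors {2}; ◇(¬q ∧ p) there: 2:T. ✓
7: successors {3}; ◇(¬q ∧ p) there: 3:T. ✓
8: successors {6}; ◇(¬q ∧ p) there: 6:F. ✗
— 4 worlds.
For ¬□◇q:
2: □◇q is F. ✓
3: □◇q is F. ✓
6: □◇q is F. ✓
7: □◇q is F. ✓
8: □◇q is F. ✓
— 5 worlds.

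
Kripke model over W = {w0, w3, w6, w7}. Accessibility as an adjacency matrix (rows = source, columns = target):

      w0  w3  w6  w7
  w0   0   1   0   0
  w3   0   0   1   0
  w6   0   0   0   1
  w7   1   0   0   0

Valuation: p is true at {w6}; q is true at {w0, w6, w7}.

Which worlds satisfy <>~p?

w0: successors {w3}; ~p there: w3:T. ✓
w3: successors {w6}; ~p there: w6:F. ✗
w6: successors {w7}; ~p there: w7:T. ✓
w7: successors {w0}; ~p there: w0:T. ✓

{w0, w6, w7}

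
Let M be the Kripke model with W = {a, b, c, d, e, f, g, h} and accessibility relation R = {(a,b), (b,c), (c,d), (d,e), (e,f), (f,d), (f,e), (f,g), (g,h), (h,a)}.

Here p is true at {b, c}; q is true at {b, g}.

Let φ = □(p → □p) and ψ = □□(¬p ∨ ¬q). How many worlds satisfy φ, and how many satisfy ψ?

7 and 7

For □(p → □p):
a: successors {b}; p → □p there: b:T. ✓
b: successors {c}; p → □p there: c:F. ✗
c: successors {d}; p → □p there: d:T. ✓
d: successors {e}; p → □p there: e:T. ✓
e: successors {f}; p → □p there: f:T. ✓
f: successors {d, e, g}; p → □p there: d:T, e:T, g:T. ✓
g: successors {h}; p → □p there: h:T. ✓
h: successors {a}; p → □p there: a:T. ✓
— 7 worlds.
For □□(¬p ∨ ¬q):
a: successors {b}; □(¬p ∨ ¬q) there: b:T. ✓
b: successors {c}; □(¬p ∨ ¬q) there: c:T. ✓
c: successors {d}; □(¬p ∨ ¬q) there: d:T. ✓
d: successors {e}; □(¬p ∨ ¬q) there: e:T. ✓
e: successors {f}; □(¬p ∨ ¬q) there: f:T. ✓
f: successors {d, e, g}; □(¬p ∨ ¬q) there: d:T, e:T, g:T. ✓
g: successors {h}; □(¬p ∨ ¬q) there: h:T. ✓
h: successors {a}; □(¬p ∨ ¬q) there: a:F. ✗
— 7 worlds.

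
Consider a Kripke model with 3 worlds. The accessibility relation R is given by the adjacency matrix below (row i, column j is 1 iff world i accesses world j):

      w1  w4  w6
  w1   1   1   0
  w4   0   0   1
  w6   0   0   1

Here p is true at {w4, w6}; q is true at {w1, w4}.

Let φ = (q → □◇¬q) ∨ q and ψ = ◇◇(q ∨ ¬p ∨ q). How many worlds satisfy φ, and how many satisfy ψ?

3 and 1

For (q → □◇¬q) ∨ q:
w1: q → □◇¬q is F, q is T. ✓
w4: q → □◇¬q is T, q is T. ✓
w6: q → □◇¬q is T, q is F. ✓
— 3 worlds.
For ◇◇(q ∨ ¬p ∨ q):
w1: successors {w1, w4}; ◇(q ∨ ¬p ∨ q) there: w1:T, w4:F. ✓
w4: successors {w6}; ◇(q ∨ ¬p ∨ q) there: w6:F. ✗
w6: successors {w6}; ◇(q ∨ ¬p ∨ q) there: w6:F. ✗
— 1 world.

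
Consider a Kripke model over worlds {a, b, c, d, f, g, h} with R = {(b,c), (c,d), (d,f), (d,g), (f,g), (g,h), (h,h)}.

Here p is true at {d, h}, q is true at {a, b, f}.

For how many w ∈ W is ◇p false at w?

4

a: no successors, so ◇p fails. ✗
b: successors {c}; p there: c:F. ✗
c: successors {d}; p there: d:T. ✓
d: successors {f, g}; p there: f:F, g:F. ✗
f: successors {g}; p there: g:F. ✗
g: successors {h}; p there: h:T. ✓
h: successors {h}; p there: h:T. ✓
Satisfying worlds: {c, g, h}.
So ◇p fails at the other 4 worlds.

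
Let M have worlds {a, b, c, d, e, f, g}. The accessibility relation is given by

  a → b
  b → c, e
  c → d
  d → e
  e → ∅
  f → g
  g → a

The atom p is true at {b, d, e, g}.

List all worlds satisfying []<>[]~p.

a: successors {b}; <>[]~p there: b:T. ✓
b: successors {c, e}; <>[]~p there: c:F, e:F. ✗
c: successors {d}; <>[]~p there: d:T. ✓
d: successors {e}; <>[]~p there: e:F. ✗
e: no successors, so []<>[]~p holds vacuously. ✓
f: successors {g}; <>[]~p there: g:F. ✗
g: successors {a}; <>[]~p there: a:F. ✗

{a, c, e}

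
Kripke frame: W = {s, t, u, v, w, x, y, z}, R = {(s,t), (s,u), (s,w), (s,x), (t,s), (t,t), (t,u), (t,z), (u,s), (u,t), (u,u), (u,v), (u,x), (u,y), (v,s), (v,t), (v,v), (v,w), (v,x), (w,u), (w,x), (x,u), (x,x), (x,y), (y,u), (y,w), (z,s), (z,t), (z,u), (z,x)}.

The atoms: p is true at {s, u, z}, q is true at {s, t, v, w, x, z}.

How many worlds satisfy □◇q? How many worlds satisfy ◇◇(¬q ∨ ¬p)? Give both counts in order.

8 and 8

For □◇q:
s: successors {t, u, w, x}; ◇q there: t:T, u:T, w:T, x:T. ✓
t: successors {s, t, u, z}; ◇q there: s:T, t:T, u:T, z:T. ✓
u: successors {s, t, u, v, x, y}; ◇q there: s:T, t:T, u:T, v:T, x:T, y:T. ✓
v: successors {s, t, v, w, x}; ◇q there: s:T, t:T, v:T, w:T, x:T. ✓
w: successors {u, x}; ◇q there: u:T, x:T. ✓
x: successors {u, x, y}; ◇q there: u:T, x:T, y:T. ✓
y: successors {u, w}; ◇q there: u:T, w:T. ✓
z: successors {s, t, u, x}; ◇q there: s:T, t:T, u:T, x:T. ✓
— 8 worlds.
For ◇◇(¬q ∨ ¬p):
s: successors {t, u, w, x}; ◇(¬q ∨ ¬p) there: t:T, u:T, w:T, x:T. ✓
t: successors {s, t, u, z}; ◇(¬q ∨ ¬p) there: s:T, t:T, u:T, z:T. ✓
u: successors {s, t, u, v, x, y}; ◇(¬q ∨ ¬p) there: s:T, t:T, u:T, v:T, x:T, y:T. ✓
v: successors {s, t, v, w, x}; ◇(¬q ∨ ¬p) there: s:T, t:T, v:T, w:T, x:T. ✓
w: successors {u, x}; ◇(¬q ∨ ¬p) there: u:T, x:T. ✓
x: successors {u, x, y}; ◇(¬q ∨ ¬p) there: u:T, x:T, y:T. ✓
y: successors {u, w}; ◇(¬q ∨ ¬p) there: u:T, w:T. ✓
z: successors {s, t, u, x}; ◇(¬q ∨ ¬p) there: s:T, t:T, u:T, x:T. ✓
— 8 worlds.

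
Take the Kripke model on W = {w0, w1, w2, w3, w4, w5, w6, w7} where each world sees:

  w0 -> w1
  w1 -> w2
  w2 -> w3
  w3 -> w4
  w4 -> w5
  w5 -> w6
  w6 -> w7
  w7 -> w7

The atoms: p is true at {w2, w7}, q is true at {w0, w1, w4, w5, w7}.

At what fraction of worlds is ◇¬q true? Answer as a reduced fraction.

3/8

w0: successors {w1}; ¬q there: w1:F. ✗
w1: successors {w2}; ¬q there: w2:T. ✓
w2: successors {w3}; ¬q there: w3:T. ✓
w3: successors {w4}; ¬q there: w4:F. ✗
w4: successors {w5}; ¬q there: w5:F. ✗
w5: successors {w6}; ¬q there: w6:T. ✓
w6: successors {w7}; ¬q there: w7:F. ✗
w7: successors {w7}; ¬q there: w7:F. ✗
That's 3 of 8 worlds, so 3/8.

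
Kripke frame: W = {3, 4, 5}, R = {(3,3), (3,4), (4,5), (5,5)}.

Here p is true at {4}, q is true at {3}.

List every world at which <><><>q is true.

3: successors {3, 4}; <><>q there: 3:T, 4:F. ✓
4: successors {5}; <><>q there: 5:F. ✗
5: successors {5}; <><>q there: 5:F. ✗

{3}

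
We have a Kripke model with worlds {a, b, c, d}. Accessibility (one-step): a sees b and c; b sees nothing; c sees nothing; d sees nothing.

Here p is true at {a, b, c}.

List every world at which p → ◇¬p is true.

a: p is T, ◇¬p is F. ✗
b: p is T, ◇¬p is F. ✗
c: p is T, ◇¬p is F. ✗
d: p is F, ◇¬p is F. ✓

{d}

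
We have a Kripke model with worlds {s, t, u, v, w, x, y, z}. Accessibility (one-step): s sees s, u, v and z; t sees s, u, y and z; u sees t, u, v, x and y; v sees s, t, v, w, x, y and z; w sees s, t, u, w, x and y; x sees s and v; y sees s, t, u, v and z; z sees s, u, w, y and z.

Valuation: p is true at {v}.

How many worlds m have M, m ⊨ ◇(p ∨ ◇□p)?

5

s: successors {s, u, v, z}; p ∨ ◇□p there: s:F, u:F, v:T, z:F. ✓
t: successors {s, u, y, z}; p ∨ ◇□p there: s:F, u:F, y:F, z:F. ✗
u: successors {t, u, v, x, y}; p ∨ ◇□p there: t:F, u:F, v:T, x:F, y:F. ✓
v: successors {s, t, v, w, x, y, z}; p ∨ ◇□p there: s:F, t:F, v:T, w:F, x:F, y:F, z:F. ✓
w: successors {s, t, u, w, x, y}; p ∨ ◇□p there: s:F, t:F, u:F, w:F, x:F, y:F. ✗
x: successors {s, v}; p ∨ ◇□p there: s:F, v:T. ✓
y: successors {s, t, u, v, z}; p ∨ ◇□p there: s:F, t:F, u:F, v:T, z:F. ✓
z: successors {s, u, w, y, z}; p ∨ ◇□p there: s:F, u:F, w:F, y:F, z:F. ✗
Satisfying worlds: {s, u, v, x, y}.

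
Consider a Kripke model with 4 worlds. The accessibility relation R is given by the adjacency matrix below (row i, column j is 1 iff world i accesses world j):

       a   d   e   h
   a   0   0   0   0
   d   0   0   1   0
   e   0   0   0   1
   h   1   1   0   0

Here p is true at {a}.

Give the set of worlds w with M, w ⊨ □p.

{a}

a: no successors, so □p holds vacuously. ✓
d: successors {e}; p there: e:F. ✗
e: successors {h}; p there: h:F. ✗
h: successors {a, d}; p there: a:T, d:F. ✗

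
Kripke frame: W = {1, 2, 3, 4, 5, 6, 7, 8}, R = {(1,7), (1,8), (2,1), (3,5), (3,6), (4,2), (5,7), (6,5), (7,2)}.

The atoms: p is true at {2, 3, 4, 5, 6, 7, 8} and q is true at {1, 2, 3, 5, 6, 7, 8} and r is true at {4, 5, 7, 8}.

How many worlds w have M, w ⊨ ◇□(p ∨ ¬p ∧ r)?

5

1: successors {7, 8}; □(p ∨ ¬p ∧ r) there: 7:T, 8:T. ✓
2: successors {1}; □(p ∨ ¬p ∧ r) there: 1:T. ✓
3: successors {5, 6}; □(p ∨ ¬p ∧ r) there: 5:T, 6:T. ✓
4: successors {2}; □(p ∨ ¬p ∧ r) there: 2:F. ✗
5: successors {7}; □(p ∨ ¬p ∧ r) there: 7:T. ✓
6: successors {5}; □(p ∨ ¬p ∧ r) there: 5:T. ✓
7: successors {2}; □(p ∨ ¬p ∧ r) there: 2:F. ✗
8: no successors, so ◇□(p ∨ ¬p ∧ r) fails. ✗
Satisfying worlds: {1, 2, 3, 5, 6}.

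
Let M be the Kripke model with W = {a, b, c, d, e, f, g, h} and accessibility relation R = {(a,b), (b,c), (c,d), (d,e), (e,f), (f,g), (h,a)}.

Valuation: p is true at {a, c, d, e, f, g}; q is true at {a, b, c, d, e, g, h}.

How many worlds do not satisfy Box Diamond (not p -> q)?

1

a: successors {b}; Diamond (not p -> q) there: b:T. ✓
b: successors {c}; Diamond (not p -> q) there: c:T. ✓
c: successors {d}; Diamond (not p -> q) there: d:T. ✓
d: successors {e}; Diamond (not p -> q) there: e:T. ✓
e: successors {f}; Diamond (not p -> q) there: f:T. ✓
f: successors {g}; Diamond (not p -> q) there: g:F. ✗
g: no successors, so Box Diamond (not p -> q) holds vacuously. ✓
h: successors {a}; Diamond (not p -> q) there: a:T. ✓
Satisfying worlds: {a, b, c, d, e, g, h}.
So Box Diamond (not p -> q) fails at the other 1 world.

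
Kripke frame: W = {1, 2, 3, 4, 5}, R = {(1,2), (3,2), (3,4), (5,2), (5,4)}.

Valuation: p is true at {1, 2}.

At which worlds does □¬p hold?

1: successors {2}; ¬p there: 2:F. ✗
2: no successors, so □¬p holds vacuously. ✓
3: successors {2, 4}; ¬p there: 2:F, 4:T. ✗
4: no successors, so □¬p holds vacuously. ✓
5: successors {2, 4}; ¬p there: 2:F, 4:T. ✗

{2, 4}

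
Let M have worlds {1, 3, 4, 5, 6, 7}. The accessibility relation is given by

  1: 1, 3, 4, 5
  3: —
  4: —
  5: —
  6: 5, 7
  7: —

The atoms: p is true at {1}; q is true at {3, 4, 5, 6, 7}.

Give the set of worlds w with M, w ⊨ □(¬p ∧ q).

1: successors {1, 3, 4, 5}; ¬p ∧ q there: 1:F, 3:T, 4:T, 5:T. ✗
3: no successors, so □(¬p ∧ q) holds vacuously. ✓
4: no successors, so □(¬p ∧ q) holds vacuously. ✓
5: no successors, so □(¬p ∧ q) holds vacuously. ✓
6: successors {5, 7}; ¬p ∧ q there: 5:T, 7:T. ✓
7: no successors, so □(¬p ∧ q) holds vacuously. ✓

{3, 4, 5, 6, 7}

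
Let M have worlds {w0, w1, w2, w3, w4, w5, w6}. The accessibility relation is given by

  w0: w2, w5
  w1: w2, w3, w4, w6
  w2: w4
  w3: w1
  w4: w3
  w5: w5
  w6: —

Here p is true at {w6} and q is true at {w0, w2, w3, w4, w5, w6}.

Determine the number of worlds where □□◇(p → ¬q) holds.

6

w0: successors {w2, w5}; □◇(p → ¬q) there: w2:T, w5:T. ✓
w1: successors {w2, w3, w4, w6}; □◇(p → ¬q) there: w2:T, w3:T, w4:T, w6:T. ✓
w2: successors {w4}; □◇(p → ¬q) there: w4:T. ✓
w3: successors {w1}; □◇(p → ¬q) there: w1:F. ✗
w4: successors {w3}; □◇(p → ¬q) there: w3:T. ✓
w5: successors {w5}; □◇(p → ¬q) there: w5:T. ✓
w6: no successors, so □□◇(p → ¬q) holds vacuously. ✓
Satisfying worlds: {w0, w1, w2, w4, w5, w6}.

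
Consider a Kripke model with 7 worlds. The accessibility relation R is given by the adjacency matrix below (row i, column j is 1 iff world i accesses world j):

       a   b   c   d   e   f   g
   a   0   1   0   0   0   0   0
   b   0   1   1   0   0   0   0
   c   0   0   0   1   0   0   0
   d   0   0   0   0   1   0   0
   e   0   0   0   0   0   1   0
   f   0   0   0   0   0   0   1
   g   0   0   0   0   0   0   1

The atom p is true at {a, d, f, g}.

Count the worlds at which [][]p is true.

4

a: successors {b}; []p there: b:F. ✗
b: successors {b, c}; []p there: b:F, c:T. ✗
c: successors {d}; []p there: d:F. ✗
d: successors {e}; []p there: e:T. ✓
e: successors {f}; []p there: f:T. ✓
f: successors {g}; []p there: g:T. ✓
g: successors {g}; []p there: g:T. ✓
Satisfying worlds: {d, e, f, g}.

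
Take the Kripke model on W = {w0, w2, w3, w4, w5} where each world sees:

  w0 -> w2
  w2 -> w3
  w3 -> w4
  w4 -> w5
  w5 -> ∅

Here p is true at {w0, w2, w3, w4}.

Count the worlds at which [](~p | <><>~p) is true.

3

w0: successors {w2}; ~p | <><>~p there: w2:F. ✗
w2: successors {w3}; ~p | <><>~p there: w3:T. ✓
w3: successors {w4}; ~p | <><>~p there: w4:F. ✗
w4: successors {w5}; ~p | <><>~p there: w5:T. ✓
w5: no successors, so [](~p | <><>~p) holds vacuously. ✓
Satisfying worlds: {w2, w4, w5}.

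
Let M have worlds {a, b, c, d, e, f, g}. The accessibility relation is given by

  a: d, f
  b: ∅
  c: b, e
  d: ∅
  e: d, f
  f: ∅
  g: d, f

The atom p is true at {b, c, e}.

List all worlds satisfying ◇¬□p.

a: successors {d, f}; ¬□p there: d:F, f:F. ✗
b: no successors, so ◇¬□p fails. ✗
c: successors {b, e}; ¬□p there: b:F, e:T. ✓
d: no successors, so ◇¬□p fails. ✗
e: successors {d, f}; ¬□p there: d:F, f:F. ✗
f: no successors, so ◇¬□p fails. ✗
g: successors {d, f}; ¬□p there: d:F, f:F. ✗

{c}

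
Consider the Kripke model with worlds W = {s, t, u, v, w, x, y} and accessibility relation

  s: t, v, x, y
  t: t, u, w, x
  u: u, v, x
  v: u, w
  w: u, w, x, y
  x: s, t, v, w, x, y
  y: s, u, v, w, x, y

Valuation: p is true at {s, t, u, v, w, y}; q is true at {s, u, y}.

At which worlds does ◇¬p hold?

{s, t, u, w, x, y}

s: successors {t, v, x, y}; ¬p there: t:F, v:F, x:T, y:F. ✓
t: successors {t, u, w, x}; ¬p there: t:F, u:F, w:F, x:T. ✓
u: successors {u, v, x}; ¬p there: u:F, v:F, x:T. ✓
v: successors {u, w}; ¬p there: u:F, w:F. ✗
w: successors {u, w, x, y}; ¬p there: u:F, w:F, x:T, y:F. ✓
x: successors {s, t, v, w, x, y}; ¬p there: s:F, t:F, v:F, w:F, x:T, y:F. ✓
y: successors {s, u, v, w, x, y}; ¬p there: s:F, u:F, v:F, w:F, x:T, y:F. ✓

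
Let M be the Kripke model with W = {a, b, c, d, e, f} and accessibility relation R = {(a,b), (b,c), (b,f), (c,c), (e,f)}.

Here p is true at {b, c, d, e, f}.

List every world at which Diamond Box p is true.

{a, b, c, e}

a: successors {b}; Box p there: b:T. ✓
b: successors {c, f}; Box p there: c:T, f:T. ✓
c: successors {c}; Box p there: c:T. ✓
d: no successors, so Diamond Box p fails. ✗
e: successors {f}; Box p there: f:T. ✓
f: no successors, so Diamond Box p fails. ✗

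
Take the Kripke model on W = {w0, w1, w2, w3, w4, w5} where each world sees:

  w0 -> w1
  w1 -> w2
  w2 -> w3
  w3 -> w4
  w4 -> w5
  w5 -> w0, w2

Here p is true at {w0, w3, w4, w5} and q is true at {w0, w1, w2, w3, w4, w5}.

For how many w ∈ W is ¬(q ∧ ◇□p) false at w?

w0: q ∧ ◇□p is F. ✓
w1: q ∧ ◇□p is T. ✗
w2: q ∧ ◇□p is T. ✗
w3: q ∧ ◇□p is T. ✗
w4: q ∧ ◇□p is F. ✓
w5: q ∧ ◇□p is T. ✗
Satisfying worlds: {w0, w4}.
So ¬(q ∧ ◇□p) fails at the other 4 worlds.

4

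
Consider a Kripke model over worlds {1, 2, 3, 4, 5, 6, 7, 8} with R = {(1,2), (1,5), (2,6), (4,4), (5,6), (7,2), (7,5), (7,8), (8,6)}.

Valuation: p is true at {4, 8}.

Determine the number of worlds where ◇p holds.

2

1: successors {2, 5}; p there: 2:F, 5:F. ✗
2: successors {6}; p there: 6:F. ✗
3: no successors, so ◇p fails. ✗
4: successors {4}; p there: 4:T. ✓
5: successors {6}; p there: 6:F. ✗
6: no successors, so ◇p fails. ✗
7: successors {2, 5, 8}; p there: 2:F, 5:F, 8:T. ✓
8: successors {6}; p there: 6:F. ✗
Satisfying worlds: {4, 7}.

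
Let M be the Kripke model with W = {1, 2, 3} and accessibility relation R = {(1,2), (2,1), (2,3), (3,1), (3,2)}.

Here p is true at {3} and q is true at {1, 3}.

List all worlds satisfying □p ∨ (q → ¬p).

1: □p is F, q → ¬p is T. ✓
2: □p is F, q → ¬p is T. ✓
3: □p is F, q → ¬p is F. ✗

{1, 2}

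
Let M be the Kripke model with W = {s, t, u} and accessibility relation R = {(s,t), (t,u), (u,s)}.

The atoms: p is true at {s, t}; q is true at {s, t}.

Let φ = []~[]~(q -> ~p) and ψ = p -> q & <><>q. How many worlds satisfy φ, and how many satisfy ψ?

For []~[]~(q -> ~p):
s: successors {t}; ~[]~(q -> ~p) there: t:T. ✓
t: successors {u}; ~[]~(q -> ~p) there: u:F. ✗
u: successors {s}; ~[]~(q -> ~p) there: s:F. ✗
— 1 world.
For p -> q & <><>q:
s: p is T, q & <><>q is F. ✗
t: p is T, q & <><>q is T. ✓
u: p is F, q & <><>q is F. ✓
— 2 worlds.

1 and 2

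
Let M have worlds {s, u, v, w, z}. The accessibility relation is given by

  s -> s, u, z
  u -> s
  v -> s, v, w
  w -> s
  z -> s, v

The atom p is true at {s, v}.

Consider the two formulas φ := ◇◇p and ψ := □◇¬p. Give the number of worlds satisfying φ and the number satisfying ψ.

5 and 3

For ◇◇p:
s: successors {s, u, z}; ◇p there: s:T, u:T, z:T. ✓
u: successors {s}; ◇p there: s:T. ✓
v: successors {s, v, w}; ◇p there: s:T, v:T, w:T. ✓
w: successors {s}; ◇p there: s:T. ✓
z: successors {s, v}; ◇p there: s:T, v:T. ✓
— 5 worlds.
For □◇¬p:
s: successors {s, u, z}; ◇¬p there: s:T, u:F, z:F. ✗
u: successors {s}; ◇¬p there: s:T. ✓
v: successors {s, v, w}; ◇¬p there: s:T, v:T, w:F. ✗
w: successors {s}; ◇¬p there: s:T. ✓
z: successors {s, v}; ◇¬p there: s:T, v:T. ✓
— 3 worlds.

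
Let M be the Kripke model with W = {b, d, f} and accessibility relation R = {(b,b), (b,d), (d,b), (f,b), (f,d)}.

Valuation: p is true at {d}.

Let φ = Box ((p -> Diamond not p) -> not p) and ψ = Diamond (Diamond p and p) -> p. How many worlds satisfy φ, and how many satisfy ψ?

For Box ((p -> Diamond not p) -> not p):
b: successors {b, d}; (p -> Diamond not p) -> not p there: b:T, d:F. ✗
d: successors {b}; (p -> Diamond not p) -> not p there: b:T. ✓
f: successors {b, d}; (p -> Diamond not p) -> not p there: b:T, d:F. ✗
— 1 world.
For Diamond (Diamond p and p) -> p:
b: Diamond (Diamond p and p) is F, p is F. ✓
d: Diamond (Diamond p and p) is F, p is T. ✓
f: Diamond (Diamond p and p) is F, p is F. ✓
— 3 worlds.

1 and 3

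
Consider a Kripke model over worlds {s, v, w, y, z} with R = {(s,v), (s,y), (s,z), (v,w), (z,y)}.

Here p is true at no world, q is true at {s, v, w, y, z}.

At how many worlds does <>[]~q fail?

2

s: successors {v, y, z}; []~q there: v:F, y:T, z:F. ✓
v: successors {w}; []~q there: w:T. ✓
w: no successors, so <>[]~q fails. ✗
y: no successors, so <>[]~q fails. ✗
z: successors {y}; []~q there: y:T. ✓
Satisfying worlds: {s, v, z}.
So <>[]~q fails at the other 2 worlds.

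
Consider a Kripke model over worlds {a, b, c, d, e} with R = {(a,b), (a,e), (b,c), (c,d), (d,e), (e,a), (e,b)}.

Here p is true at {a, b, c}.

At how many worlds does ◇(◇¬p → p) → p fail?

a: ◇(◇¬p → p) is T, p is T. ✓
b: ◇(◇¬p → p) is T, p is T. ✓
c: ◇(◇¬p → p) is F, p is T. ✓
d: ◇(◇¬p → p) is T, p is F. ✗
e: ◇(◇¬p → p) is T, p is F. ✗
Satisfying worlds: {a, b, c}.
So ◇(◇¬p → p) → p fails at the other 2 worlds.

2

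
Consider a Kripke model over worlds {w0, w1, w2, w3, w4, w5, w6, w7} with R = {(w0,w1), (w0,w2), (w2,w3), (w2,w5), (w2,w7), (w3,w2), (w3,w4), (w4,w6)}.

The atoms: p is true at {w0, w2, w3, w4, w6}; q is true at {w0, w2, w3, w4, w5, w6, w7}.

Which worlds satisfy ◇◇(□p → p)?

w0: successors {w1, w2}; ◇(□p → p) there: w1:F, w2:T. ✓
w1: no successors, so ◇◇(□p → p) fails. ✗
w2: successors {w3, w5, w7}; ◇(□p → p) there: w3:T, w5:F, w7:F. ✓
w3: successors {w2, w4}; ◇(□p → p) there: w2:T, w4:T. ✓
w4: successors {w6}; ◇(□p → p) there: w6:F. ✗
w5: no successors, so ◇◇(□p → p) fails. ✗
w6: no successors, so ◇◇(□p → p) fails. ✗
w7: no successors, so ◇◇(□p → p) fails. ✗

{w0, w2, w3}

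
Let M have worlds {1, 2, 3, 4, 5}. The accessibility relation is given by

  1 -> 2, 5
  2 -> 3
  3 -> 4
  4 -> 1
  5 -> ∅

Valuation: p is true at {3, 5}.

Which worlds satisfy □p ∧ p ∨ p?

1: □p ∧ p is F, p is F. ✗
2: □p ∧ p is F, p is F. ✗
3: □p ∧ p is F, p is T. ✓
4: □p ∧ p is F, p is F. ✗
5: □p ∧ p is T, p is T. ✓

{3, 5}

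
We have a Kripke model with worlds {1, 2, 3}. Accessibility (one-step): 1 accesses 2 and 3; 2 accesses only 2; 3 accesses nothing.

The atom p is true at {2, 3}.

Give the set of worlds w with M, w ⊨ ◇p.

{1, 2}

1: successors {2, 3}; p there: 2:T, 3:T. ✓
2: successors {2}; p there: 2:T. ✓
3: no successors, so ◇p fails. ✗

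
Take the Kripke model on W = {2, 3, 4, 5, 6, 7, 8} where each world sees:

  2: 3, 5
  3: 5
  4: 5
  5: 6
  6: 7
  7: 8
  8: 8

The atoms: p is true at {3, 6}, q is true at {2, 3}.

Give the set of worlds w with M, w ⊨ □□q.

2: successors {3, 5}; □q there: 3:F, 5:F. ✗
3: successors {5}; □q there: 5:F. ✗
4: successors {5}; □q there: 5:F. ✗
5: successors {6}; □q there: 6:F. ✗
6: successors {7}; □q there: 7:F. ✗
7: successors {8}; □q there: 8:F. ✗
8: successors {8}; □q there: 8:F. ✗

∅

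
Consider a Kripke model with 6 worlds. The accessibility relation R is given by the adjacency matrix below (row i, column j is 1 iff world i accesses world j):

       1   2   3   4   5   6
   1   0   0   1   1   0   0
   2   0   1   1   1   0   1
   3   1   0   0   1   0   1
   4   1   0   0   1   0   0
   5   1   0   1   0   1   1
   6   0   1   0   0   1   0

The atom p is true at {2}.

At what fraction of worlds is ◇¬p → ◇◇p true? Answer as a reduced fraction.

2/3

1: ◇¬p is T, ◇◇p is F. ✗
2: ◇¬p is T, ◇◇p is T. ✓
3: ◇¬p is T, ◇◇p is T. ✓
4: ◇¬p is T, ◇◇p is F. ✗
5: ◇¬p is T, ◇◇p is T. ✓
6: ◇¬p is T, ◇◇p is T. ✓
That's 4 of 6 worlds, so 4/6 = 2/3.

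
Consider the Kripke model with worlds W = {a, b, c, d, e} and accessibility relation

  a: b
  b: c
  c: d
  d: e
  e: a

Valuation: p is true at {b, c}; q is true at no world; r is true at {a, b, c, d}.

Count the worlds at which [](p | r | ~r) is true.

5

a: successors {b}; p | r | ~r there: b:T. ✓
b: successors {c}; p | r | ~r there: c:T. ✓
c: successors {d}; p | r | ~r there: d:T. ✓
d: successors {e}; p | r | ~r there: e:T. ✓
e: successors {a}; p | r | ~r there: a:T. ✓
Satisfying worlds: {a, b, c, d, e}.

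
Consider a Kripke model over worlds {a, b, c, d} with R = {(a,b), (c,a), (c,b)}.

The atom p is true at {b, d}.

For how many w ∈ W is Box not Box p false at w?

a: successors {b}; not Box p there: b:F. ✗
b: no successors, so Box not Box p holds vacuously. ✓
c: successors {a, b}; not Box p there: a:F, b:F. ✗
d: no successors, so Box not Box p holds vacuously. ✓
Satisfying worlds: {b, d}.
So Box not Box p fails at the other 2 worlds.

2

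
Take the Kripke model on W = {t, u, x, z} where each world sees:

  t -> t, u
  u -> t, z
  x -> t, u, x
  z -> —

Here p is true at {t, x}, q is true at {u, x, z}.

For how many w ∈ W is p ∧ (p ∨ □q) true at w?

2

t: p is T, p ∨ □q is T. ✓
u: p is F, p ∨ □q is F. ✗
x: p is T, p ∨ □q is T. ✓
z: p is F, p ∨ □q is T. ✗
Satisfying worlds: {t, x}.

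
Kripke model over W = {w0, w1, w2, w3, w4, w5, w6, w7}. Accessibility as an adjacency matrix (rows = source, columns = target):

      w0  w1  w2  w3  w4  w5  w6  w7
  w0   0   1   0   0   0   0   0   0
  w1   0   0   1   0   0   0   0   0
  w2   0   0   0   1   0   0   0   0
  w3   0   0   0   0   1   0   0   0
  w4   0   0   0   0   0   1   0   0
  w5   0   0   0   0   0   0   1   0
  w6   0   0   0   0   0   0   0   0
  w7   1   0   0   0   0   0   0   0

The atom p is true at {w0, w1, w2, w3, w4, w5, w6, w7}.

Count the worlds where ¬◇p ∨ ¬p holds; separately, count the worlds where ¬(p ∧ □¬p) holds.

1 and 7

For ¬◇p ∨ ¬p:
w0: ¬◇p is F, ¬p is F. ✗
w1: ¬◇p is F, ¬p is F. ✗
w2: ¬◇p is F, ¬p is F. ✗
w3: ¬◇p is F, ¬p is F. ✗
w4: ¬◇p is F, ¬p is F. ✗
w5: ¬◇p is F, ¬p is F. ✗
w6: ¬◇p is T, ¬p is F. ✓
w7: ¬◇p is F, ¬p is F. ✗
— 1 world.
For ¬(p ∧ □¬p):
w0: p ∧ □¬p is F. ✓
w1: p ∧ □¬p is F. ✓
w2: p ∧ □¬p is F. ✓
w3: p ∧ □¬p is F. ✓
w4: p ∧ □¬p is F. ✓
w5: p ∧ □¬p is F. ✓
w6: p ∧ □¬p is T. ✗
w7: p ∧ □¬p is F. ✓
— 7 worlds.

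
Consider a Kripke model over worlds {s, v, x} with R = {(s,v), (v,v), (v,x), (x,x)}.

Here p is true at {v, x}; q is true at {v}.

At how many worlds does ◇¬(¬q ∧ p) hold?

2

s: successors {v}; ¬(¬q ∧ p) there: v:T. ✓
v: successors {v, x}; ¬(¬q ∧ p) there: v:T, x:F. ✓
x: successors {x}; ¬(¬q ∧ p) there: x:F. ✗
Satisfying worlds: {s, v}.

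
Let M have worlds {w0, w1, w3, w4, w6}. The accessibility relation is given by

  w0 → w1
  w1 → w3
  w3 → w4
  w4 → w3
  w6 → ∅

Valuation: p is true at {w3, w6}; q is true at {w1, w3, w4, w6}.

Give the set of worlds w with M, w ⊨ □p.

w0: successors {w1}; p there: w1:F. ✗
w1: successors {w3}; p there: w3:T. ✓
w3: successors {w4}; p there: w4:F. ✗
w4: successors {w3}; p there: w3:T. ✓
w6: no successors, so □p holds vacuously. ✓

{w1, w4, w6}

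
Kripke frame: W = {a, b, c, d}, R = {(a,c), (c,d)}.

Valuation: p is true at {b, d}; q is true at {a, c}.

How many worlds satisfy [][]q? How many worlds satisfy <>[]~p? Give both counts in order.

For [][]q:
a: successors {c}; []q there: c:F. ✗
b: no successors, so [][]q holds vacuously. ✓
c: successors {d}; []q there: d:T. ✓
d: no successors, so [][]q holds vacuously. ✓
— 3 worlds.
For <>[]~p:
a: successors {c}; []~p there: c:F. ✗
b: no successors, so <>[]~p fails. ✗
c: successors {d}; []~p there: d:T. ✓
d: no successors, so <>[]~p fails. ✗
— 1 world.

3 and 1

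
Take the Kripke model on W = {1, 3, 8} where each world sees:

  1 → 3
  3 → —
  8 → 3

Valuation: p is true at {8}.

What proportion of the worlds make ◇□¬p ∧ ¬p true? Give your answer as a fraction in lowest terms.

1: ◇□¬p is T, ¬p is T. ✓
3: ◇□¬p is F, ¬p is T. ✗
8: ◇□¬p is T, ¬p is F. ✗
That's 1 of 3 worlds, so 1/3.

1/3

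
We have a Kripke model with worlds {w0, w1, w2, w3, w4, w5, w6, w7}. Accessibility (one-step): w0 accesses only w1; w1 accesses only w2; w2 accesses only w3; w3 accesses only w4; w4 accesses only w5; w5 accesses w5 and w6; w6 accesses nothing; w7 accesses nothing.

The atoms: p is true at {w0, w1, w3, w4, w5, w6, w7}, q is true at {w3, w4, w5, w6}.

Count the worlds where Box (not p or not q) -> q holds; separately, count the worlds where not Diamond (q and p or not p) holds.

For Box (not p or not q) -> q:
w0: Box (not p or not q) is T, q is F. ✗
w1: Box (not p or not q) is T, q is F. ✗
w2: Box (not p or not q) is F, q is F. ✓
w3: Box (not p or not q) is F, q is T. ✓
w4: Box (not p or not q) is F, q is T. ✓
w5: Box (not p or not q) is F, q is T. ✓
w6: Box (not p or not q) is T, q is T. ✓
w7: Box (not p or not q) is T, q is F. ✗
— 5 worlds.
For not Diamond (q and p or not p):
w0: Diamond (q and p or not p) is F. ✓
w1: Diamond (q and p or not p) is T. ✗
w2: Diamond (q and p or not p) is T. ✗
w3: Diamond (q and p or not p) is T. ✗
w4: Diamond (q and p or not p) is T. ✗
w5: Diamond (q and p or not p) is T. ✗
w6: Diamond (q and p or not p) is F. ✓
w7: Diamond (q and p or not p) is F. ✓
— 3 worlds.

5 and 3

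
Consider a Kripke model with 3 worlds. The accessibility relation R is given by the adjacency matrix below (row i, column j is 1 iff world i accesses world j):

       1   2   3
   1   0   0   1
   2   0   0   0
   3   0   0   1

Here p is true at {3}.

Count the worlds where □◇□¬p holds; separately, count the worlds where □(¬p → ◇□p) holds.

1 and 3

For □◇□¬p:
1: successors {3}; ◇□¬p there: 3:F. ✗
2: no successors, so □◇□¬p holds vacuously. ✓
3: successors {3}; ◇□¬p there: 3:F. ✗
— 1 world.
For □(¬p → ◇□p):
1: successors {3}; ¬p → ◇□p there: 3:T. ✓
2: no successors, so □(¬p → ◇□p) holds vacuously. ✓
3: successors {3}; ¬p → ◇□p there: 3:T. ✓
— 3 worlds.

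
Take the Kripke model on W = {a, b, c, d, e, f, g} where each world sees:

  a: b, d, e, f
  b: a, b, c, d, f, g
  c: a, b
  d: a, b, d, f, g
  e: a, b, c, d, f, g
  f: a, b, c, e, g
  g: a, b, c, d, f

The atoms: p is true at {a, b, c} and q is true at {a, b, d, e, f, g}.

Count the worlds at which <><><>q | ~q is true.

a: <><><>q is T, ~q is F. ✓
b: <><><>q is T, ~q is F. ✓
c: <><><>q is T, ~q is T. ✓
d: <><><>q is T, ~q is F. ✓
e: <><><>q is T, ~q is F. ✓
f: <><><>q is T, ~q is F. ✓
g: <><><>q is T, ~q is F. ✓
Satisfying worlds: {a, b, c, d, e, f, g}.

7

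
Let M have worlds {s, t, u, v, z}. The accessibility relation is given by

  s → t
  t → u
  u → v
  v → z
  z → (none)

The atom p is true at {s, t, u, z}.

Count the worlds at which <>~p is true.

s: successors {t}; ~p there: t:F. ✗
t: successors {u}; ~p there: u:F. ✗
u: successors {v}; ~p there: v:T. ✓
v: successors {z}; ~p there: z:F. ✗
z: no successors, so <>~p fails. ✗
Satisfying worlds: {u}.

1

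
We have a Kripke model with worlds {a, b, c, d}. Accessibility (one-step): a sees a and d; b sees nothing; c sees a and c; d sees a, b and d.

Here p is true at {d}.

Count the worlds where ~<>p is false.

a: <>p is T. ✗
b: <>p is F. ✓
c: <>p is F. ✓
d: <>p is T. ✗
Satisfying worlds: {b, c}.
So ~<>p fails at the other 2 worlds.

2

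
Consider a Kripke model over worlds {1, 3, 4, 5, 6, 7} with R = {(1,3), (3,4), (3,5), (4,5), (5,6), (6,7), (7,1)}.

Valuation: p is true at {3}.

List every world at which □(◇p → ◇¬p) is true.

{1, 3, 4, 5, 6}

1: successors {3}; ◇p → ◇¬p there: 3:T. ✓
3: successors {4, 5}; ◇p → ◇¬p there: 4:T, 5:T. ✓
4: successors {5}; ◇p → ◇¬p there: 5:T. ✓
5: successors {6}; ◇p → ◇¬p there: 6:T. ✓
6: successors {7}; ◇p → ◇¬p there: 7:T. ✓
7: successors {1}; ◇p → ◇¬p there: 1:F. ✗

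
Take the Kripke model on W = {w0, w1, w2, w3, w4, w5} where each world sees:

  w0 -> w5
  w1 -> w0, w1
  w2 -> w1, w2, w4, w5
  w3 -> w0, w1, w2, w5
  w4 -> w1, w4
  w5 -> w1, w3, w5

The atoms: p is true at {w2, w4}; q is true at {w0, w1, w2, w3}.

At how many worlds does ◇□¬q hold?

w0: successors {w5}; □¬q there: w5:F. ✗
w1: successors {w0, w1}; □¬q there: w0:T, w1:F. ✓
w2: successors {w1, w2, w4, w5}; □¬q there: w1:F, w2:F, w4:F, w5:F. ✗
w3: successors {w0, w1, w2, w5}; □¬q there: w0:T, w1:F, w2:F, w5:F. ✓
w4: successors {w1, w4}; □¬q there: w1:F, w4:F. ✗
w5: successors {w1, w3, w5}; □¬q there: w1:F, w3:F, w5:F. ✗
Satisfying worlds: {w1, w3}.

2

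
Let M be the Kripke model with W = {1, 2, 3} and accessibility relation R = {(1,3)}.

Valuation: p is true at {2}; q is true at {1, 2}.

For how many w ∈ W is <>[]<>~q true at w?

1

1: successors {3}; []<>~q there: 3:T. ✓
2: no successors, so <>[]<>~q fails. ✗
3: no successors, so <>[]<>~q fails. ✗
Satisfying worlds: {1}.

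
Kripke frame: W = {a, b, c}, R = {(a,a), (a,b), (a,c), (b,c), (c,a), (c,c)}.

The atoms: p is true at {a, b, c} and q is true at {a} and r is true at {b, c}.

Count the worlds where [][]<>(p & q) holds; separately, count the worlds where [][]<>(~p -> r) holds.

1 and 3

For [][]<>(p & q):
a: successors {a, b, c}; []<>(p & q) there: a:F, b:T, c:T. ✗
b: successors {c}; []<>(p & q) there: c:T. ✓
c: successors {a, c}; []<>(p & q) there: a:F, c:T. ✗
— 1 world.
For [][]<>(~p -> r):
a: successors {a, b, c}; []<>(~p -> r) there: a:T, b:T, c:T. ✓
b: successors {c}; []<>(~p -> r) there: c:T. ✓
c: successors {a, c}; []<>(~p -> r) there: a:T, c:T. ✓
— 3 worlds.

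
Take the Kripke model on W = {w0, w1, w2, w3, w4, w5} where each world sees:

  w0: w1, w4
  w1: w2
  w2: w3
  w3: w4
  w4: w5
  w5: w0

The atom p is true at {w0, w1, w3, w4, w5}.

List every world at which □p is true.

{w0, w2, w3, w4, w5}

w0: successors {w1, w4}; p there: w1:T, w4:T. ✓
w1: successors {w2}; p there: w2:F. ✗
w2: successors {w3}; p there: w3:T. ✓
w3: successors {w4}; p there: w4:T. ✓
w4: successors {w5}; p there: w5:T. ✓
w5: successors {w0}; p there: w0:T. ✓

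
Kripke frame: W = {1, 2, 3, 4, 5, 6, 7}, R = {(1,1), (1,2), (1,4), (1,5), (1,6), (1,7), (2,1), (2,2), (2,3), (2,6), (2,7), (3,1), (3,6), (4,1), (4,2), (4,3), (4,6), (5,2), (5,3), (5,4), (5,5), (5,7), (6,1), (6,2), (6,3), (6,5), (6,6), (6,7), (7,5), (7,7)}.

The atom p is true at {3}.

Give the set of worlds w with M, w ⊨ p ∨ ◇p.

{2, 3, 4, 5, 6}

1: p is F, ◇p is F. ✗
2: p is F, ◇p is T. ✓
3: p is T, ◇p is F. ✓
4: p is F, ◇p is T. ✓
5: p is F, ◇p is T. ✓
6: p is F, ◇p is T. ✓
7: p is F, ◇p is F. ✗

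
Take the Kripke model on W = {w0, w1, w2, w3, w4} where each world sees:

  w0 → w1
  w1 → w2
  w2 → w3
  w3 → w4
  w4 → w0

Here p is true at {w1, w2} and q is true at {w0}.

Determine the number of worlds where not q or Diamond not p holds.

4

w0: not q is F, Diamond not p is F. ✗
w1: not q is T, Diamond not p is F. ✓
w2: not q is T, Diamond not p is T. ✓
w3: not q is T, Diamond not p is T. ✓
w4: not q is T, Diamond not p is T. ✓
Satisfying worlds: {w1, w2, w3, w4}.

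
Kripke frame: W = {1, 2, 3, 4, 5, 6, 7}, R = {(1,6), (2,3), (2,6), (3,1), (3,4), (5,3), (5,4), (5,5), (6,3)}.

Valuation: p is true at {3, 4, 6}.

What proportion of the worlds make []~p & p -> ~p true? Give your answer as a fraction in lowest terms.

6/7

1: []~p & p is F, ~p is T. ✓
2: []~p & p is F, ~p is T. ✓
3: []~p & p is F, ~p is F. ✓
4: []~p & p is T, ~p is F. ✗
5: []~p & p is F, ~p is T. ✓
6: []~p & p is F, ~p is F. ✓
7: []~p & p is F, ~p is T. ✓
That's 6 of 7 worlds, so 6/7.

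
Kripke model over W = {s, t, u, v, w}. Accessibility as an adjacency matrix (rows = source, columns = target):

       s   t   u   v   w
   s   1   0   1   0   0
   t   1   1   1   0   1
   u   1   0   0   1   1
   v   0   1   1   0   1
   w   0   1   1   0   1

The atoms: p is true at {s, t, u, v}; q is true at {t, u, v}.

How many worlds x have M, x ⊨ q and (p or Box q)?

s: q is F, p or Box q is T. ✗
t: q is T, p or Box q is T. ✓
u: q is T, p or Box q is T. ✓
v: q is T, p or Box q is T. ✓
w: q is F, p or Box q is F. ✗
Satisfying worlds: {t, u, v}.

3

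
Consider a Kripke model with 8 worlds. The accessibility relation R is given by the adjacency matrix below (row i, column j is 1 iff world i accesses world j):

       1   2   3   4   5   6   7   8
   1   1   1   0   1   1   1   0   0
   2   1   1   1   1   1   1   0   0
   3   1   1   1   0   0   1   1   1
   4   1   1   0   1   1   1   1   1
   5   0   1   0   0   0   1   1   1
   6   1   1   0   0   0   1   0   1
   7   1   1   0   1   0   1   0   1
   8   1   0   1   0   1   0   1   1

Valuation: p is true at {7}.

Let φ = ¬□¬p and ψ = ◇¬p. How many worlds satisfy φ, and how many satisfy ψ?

4 and 8

For ¬□¬p:
1: □¬p is T. ✗
2: □¬p is T. ✗
3: □¬p is F. ✓
4: □¬p is F. ✓
5: □¬p is F. ✓
6: □¬p is T. ✗
7: □¬p is T. ✗
8: □¬p is F. ✓
— 4 worlds.
For ◇¬p:
1: successors {1, 2, 4, 5, 6}; ¬p there: 1:T, 2:T, 4:T, 5:T, 6:T. ✓
2: successors {1, 2, 3, 4, 5, 6}; ¬p there: 1:T, 2:T, 3:T, 4:T, 5:T, 6:T. ✓
3: successors {1, 2, 3, 6, 7, 8}; ¬p there: 1:T, 2:T, 3:T, 6:T, 7:F, 8:T. ✓
4: successors {1, 2, 4, 5, 6, 7, 8}; ¬p there: 1:T, 2:T, 4:T, 5:T, 6:T, 7:F, 8:T. ✓
5: successors {2, 6, 7, 8}; ¬p there: 2:T, 6:T, 7:F, 8:T. ✓
6: successors {1, 2, 6, 8}; ¬p there: 1:T, 2:T, 6:T, 8:T. ✓
7: successors {1, 2, 4, 6, 8}; ¬p there: 1:T, 2:T, 4:T, 6:T, 8:T. ✓
8: successors {1, 3, 5, 7, 8}; ¬p there: 1:T, 3:T, 5:T, 7:F, 8:T. ✓
— 8 worlds.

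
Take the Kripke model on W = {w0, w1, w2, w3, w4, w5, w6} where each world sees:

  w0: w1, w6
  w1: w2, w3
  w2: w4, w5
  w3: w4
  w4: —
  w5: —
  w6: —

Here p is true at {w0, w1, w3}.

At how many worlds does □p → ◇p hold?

w0: □p is F, ◇p is T. ✓
w1: □p is F, ◇p is T. ✓
w2: □p is F, ◇p is F. ✓
w3: □p is F, ◇p is F. ✓
w4: □p is T, ◇p is F. ✗
w5: □p is T, ◇p is F. ✗
w6: □p is T, ◇p is F. ✗
Satisfying worlds: {w0, w1, w2, w3}.

4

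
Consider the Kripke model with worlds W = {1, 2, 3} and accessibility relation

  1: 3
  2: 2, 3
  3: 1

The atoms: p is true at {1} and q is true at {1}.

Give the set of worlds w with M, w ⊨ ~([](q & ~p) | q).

1: [](q & ~p) | q is T. ✗
2: [](q & ~p) | q is F. ✓
3: [](q & ~p) | q is F. ✓

{2, 3}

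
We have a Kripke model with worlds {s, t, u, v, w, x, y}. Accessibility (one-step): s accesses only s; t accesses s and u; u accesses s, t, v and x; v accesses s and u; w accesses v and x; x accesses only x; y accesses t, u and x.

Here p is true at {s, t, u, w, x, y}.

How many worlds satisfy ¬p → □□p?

6

s: ¬p is F, □□p is T. ✓
t: ¬p is F, □□p is F. ✓
u: ¬p is F, □□p is T. ✓
v: ¬p is T, □□p is F. ✗
w: ¬p is F, □□p is T. ✓
x: ¬p is F, □□p is T. ✓
y: ¬p is F, □□p is F. ✓
Satisfying worlds: {s, t, u, w, x, y}.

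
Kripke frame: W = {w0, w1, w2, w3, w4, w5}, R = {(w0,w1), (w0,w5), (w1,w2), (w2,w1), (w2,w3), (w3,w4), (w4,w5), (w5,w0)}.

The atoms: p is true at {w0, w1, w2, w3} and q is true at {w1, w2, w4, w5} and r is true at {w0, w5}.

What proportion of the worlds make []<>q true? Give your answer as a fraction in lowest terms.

2/3

w0: successors {w1, w5}; <>q there: w1:T, w5:F. ✗
w1: successors {w2}; <>q there: w2:T. ✓
w2: successors {w1, w3}; <>q there: w1:T, w3:T. ✓
w3: successors {w4}; <>q there: w4:T. ✓
w4: successors {w5}; <>q there: w5:F. ✗
w5: successors {w0}; <>q there: w0:T. ✓
That's 4 of 6 worlds, so 4/6 = 2/3.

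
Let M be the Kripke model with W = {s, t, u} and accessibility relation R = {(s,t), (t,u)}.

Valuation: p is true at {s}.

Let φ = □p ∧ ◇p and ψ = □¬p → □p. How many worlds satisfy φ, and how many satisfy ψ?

0 and 1

For □p ∧ ◇p:
s: □p is F, ◇p is F. ✗
t: □p is F, ◇p is F. ✗
u: □p is T, ◇p is F. ✗
— 0 worlds.
For □¬p → □p:
s: □¬p is T, □p is F. ✗
t: □¬p is T, □p is F. ✗
u: □¬p is T, □p is T. ✓
— 1 world.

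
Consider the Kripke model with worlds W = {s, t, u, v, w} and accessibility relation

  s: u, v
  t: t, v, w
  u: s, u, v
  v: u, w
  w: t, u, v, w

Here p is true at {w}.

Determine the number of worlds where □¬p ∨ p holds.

s: □¬p is T, p is F. ✓
t: □¬p is F, p is F. ✗
u: □¬p is T, p is F. ✓
v: □¬p is F, p is F. ✗
w: □¬p is F, p is T. ✓
Satisfying worlds: {s, u, w}.

3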